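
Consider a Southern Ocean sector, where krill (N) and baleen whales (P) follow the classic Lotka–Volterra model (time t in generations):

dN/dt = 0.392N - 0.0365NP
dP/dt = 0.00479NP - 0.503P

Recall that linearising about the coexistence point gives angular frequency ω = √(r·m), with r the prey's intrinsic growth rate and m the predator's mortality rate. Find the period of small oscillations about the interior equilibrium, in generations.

T ≈ 14.1 generations

Here r = 0.392 and m = 0.503, so r·m = 0.197.
ω = √0.197 = 0.444 per generation, hence T = 2π/ω ≈ 14.1 generations.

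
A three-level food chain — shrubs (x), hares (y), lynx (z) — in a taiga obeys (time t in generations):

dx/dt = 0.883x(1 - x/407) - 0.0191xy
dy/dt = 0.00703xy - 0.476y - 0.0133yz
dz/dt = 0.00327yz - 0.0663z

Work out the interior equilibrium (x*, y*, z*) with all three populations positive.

x* ≈ 229, y* ≈ 20.3, z* ≈ 85

From dz/dt = 0: 0.00327y* = 0.0663, so y* = 20.3.
From dx/dt = 0: 0.883(1 - x*/407) = 0.0191·20.3, giving x* = 407·(1 - 0.439) = 229.
From dy/dt = 0: 0.00703·229 - 0.476 = 0.0133z*, so z* = 1.13/0.0133 = 85.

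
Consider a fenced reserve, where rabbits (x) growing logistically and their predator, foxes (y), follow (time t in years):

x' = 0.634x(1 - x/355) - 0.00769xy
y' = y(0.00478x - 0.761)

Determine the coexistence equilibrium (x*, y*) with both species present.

x* ≈ 159, y* ≈ 45.5

From dy/dt = 0 with y > 0: 0.00478x* = 0.761, so x* = 159.
Substitute into dx/dt = 0: 0.634(1 - 159/355) = 0.00769y*.
The bracket is 0.552, giving y* = 0.35/0.00769 = 45.5.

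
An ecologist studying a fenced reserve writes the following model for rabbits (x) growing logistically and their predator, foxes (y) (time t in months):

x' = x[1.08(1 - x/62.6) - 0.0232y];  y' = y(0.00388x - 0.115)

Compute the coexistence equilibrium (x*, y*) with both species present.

x* ≈ 29.6, y* ≈ 24.5

From dy/dt = 0 with y > 0: 0.00388x* = 0.115, so x* = 29.6.
Substitute into dx/dt = 0: 1.08(1 - 29.6/62.6) = 0.0232y*.
The bracket is 0.527, giving y* = 0.569/0.0232 = 24.5.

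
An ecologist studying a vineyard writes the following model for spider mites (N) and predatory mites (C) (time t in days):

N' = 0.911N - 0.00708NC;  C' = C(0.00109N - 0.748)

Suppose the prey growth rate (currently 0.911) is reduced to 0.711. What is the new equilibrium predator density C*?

C* ≈ 100

At the interior fixed point, setting dN/dt = 0 with N > 0 fixes C* = (prey growth rate)/(NC coefficient) — independent of the other coefficients.
With the change, C* = 0.711/0.00708 = 100; it falls from 129.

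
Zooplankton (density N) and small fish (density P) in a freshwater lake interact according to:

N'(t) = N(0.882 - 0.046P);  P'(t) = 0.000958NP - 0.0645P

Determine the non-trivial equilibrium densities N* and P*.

Set dP/dt = 0 with P > 0: 0.000958N - 0.0645 = 0, so N* = 0.0645/0.000958 = 67.3.
Set dN/dt = 0 with N > 0: 0.882 - 0.046P = 0, so P* = 0.882/0.046 = 19.2.

N* ≈ 67.3, P* ≈ 19.2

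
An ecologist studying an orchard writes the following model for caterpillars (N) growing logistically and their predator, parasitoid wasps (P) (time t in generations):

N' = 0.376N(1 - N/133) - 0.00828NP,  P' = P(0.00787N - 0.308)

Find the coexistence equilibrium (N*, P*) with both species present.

N* ≈ 39.1, P* ≈ 32

From dP/dt = 0 with P > 0: 0.00787N* = 0.308, so N* = 39.1.
Substitute into dN/dt = 0: 0.376(1 - 39.1/133) = 0.00828P*.
The bracket is 0.706, giving P* = 0.265/0.00828 = 32.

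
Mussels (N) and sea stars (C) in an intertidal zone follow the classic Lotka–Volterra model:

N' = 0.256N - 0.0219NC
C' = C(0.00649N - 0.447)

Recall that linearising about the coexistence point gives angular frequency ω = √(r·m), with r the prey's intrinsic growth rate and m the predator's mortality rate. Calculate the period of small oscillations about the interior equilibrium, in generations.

T ≈ 18.6 generations

Here r = 0.256 and m = 0.447, so r·m = 0.114.
ω = √0.114 = 0.338 per generation, hence T = 2π/ω ≈ 18.6 generations.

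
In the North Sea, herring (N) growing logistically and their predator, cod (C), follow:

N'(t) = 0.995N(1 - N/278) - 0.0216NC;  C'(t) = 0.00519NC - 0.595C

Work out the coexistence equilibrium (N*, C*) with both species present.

N* ≈ 115, C* ≈ 27.1

From dC/dt = 0 with C > 0: 0.00519N* = 0.595, so N* = 115.
Substitute into dN/dt = 0: 0.995(1 - 115/278) = 0.0216C*.
The bracket is 0.588, giving C* = 0.585/0.0216 = 27.1.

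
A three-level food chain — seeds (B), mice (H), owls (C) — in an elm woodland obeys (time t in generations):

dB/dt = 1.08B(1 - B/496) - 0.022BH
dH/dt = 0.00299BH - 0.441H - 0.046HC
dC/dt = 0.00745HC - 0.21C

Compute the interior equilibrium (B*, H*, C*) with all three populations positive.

From dC/dt = 0: 0.00745H* = 0.21, so H* = 28.2.
From dB/dt = 0: 1.08(1 - B*/496) = 0.022·28.2, giving B* = 496·(1 - 0.574) = 211.
From dH/dt = 0: 0.00299·211 - 0.441 = 0.046C*, so C* = 0.19/0.046 = 4.14.

B* ≈ 211, H* ≈ 28.2, C* ≈ 4.14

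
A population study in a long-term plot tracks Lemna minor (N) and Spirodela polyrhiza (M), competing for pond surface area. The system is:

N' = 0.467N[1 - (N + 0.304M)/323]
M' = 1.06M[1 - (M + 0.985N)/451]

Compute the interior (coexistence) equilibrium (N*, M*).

N* ≈ 265, M* ≈ 190

Setting both brackets to zero gives the nullclines N + 0.304M = 323 and 0.985N + M = 451.
Substituting M = 451 - 0.985N into the first: N(1 - 0.304·0.985) = 323 - 0.304·451.
So N* = 186/0.701 = 265, and then M* = 451 - 0.985·265 = 190.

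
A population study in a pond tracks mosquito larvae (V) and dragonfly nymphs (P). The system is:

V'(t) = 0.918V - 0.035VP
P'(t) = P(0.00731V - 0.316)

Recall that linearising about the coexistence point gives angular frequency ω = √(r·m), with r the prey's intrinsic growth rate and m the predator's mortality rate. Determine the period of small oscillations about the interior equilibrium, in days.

Here r = 0.918 and m = 0.316, so r·m = 0.29.
ω = √0.29 = 0.539 per day, hence T = 2π/ω ≈ 11.7 days.

T ≈ 11.7 days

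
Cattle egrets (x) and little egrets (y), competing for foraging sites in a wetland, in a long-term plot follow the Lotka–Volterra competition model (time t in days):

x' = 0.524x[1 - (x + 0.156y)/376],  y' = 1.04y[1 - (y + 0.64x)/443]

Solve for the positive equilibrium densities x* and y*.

x* ≈ 341, y* ≈ 225

Setting both brackets to zero gives the nullclines x + 0.156y = 376 and 0.64x + y = 443.
Substituting y = 443 - 0.64x into the first: x(1 - 0.156·0.64) = 376 - 0.156·443.
So x* = 307/0.9 = 341, and then y* = 443 - 0.64·341 = 225.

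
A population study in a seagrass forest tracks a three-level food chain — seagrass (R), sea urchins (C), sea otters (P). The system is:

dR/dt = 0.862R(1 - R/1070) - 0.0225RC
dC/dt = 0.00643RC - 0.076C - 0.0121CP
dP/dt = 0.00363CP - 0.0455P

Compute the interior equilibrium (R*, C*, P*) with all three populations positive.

R* ≈ 720, C* ≈ 12.5, P* ≈ 376

From dP/dt = 0: 0.00363C* = 0.0455, so C* = 12.5.
From dR/dt = 0: 0.862(1 - R*/1070) = 0.0225·12.5, giving R* = 1070·(1 - 0.327) = 720.
From dC/dt = 0: 0.00643·720 - 0.076 = 0.0121P*, so P* = 4.55/0.0121 = 376.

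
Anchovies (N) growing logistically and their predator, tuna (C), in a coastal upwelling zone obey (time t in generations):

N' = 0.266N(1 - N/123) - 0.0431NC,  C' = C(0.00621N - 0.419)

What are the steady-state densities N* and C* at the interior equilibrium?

N* ≈ 67.5, C* ≈ 2.79

From dC/dt = 0 with C > 0: 0.00621N* = 0.419, so N* = 67.5.
Substitute into dN/dt = 0: 0.266(1 - 67.5/123) = 0.0431C*.
The bracket is 0.451, giving C* = 0.12/0.0431 = 2.79.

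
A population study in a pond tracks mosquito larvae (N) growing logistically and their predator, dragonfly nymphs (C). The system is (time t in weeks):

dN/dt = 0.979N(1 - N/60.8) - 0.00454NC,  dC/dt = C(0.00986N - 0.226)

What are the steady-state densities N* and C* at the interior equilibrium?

N* ≈ 22.9, C* ≈ 134

From dC/dt = 0 with C > 0: 0.00986N* = 0.226, so N* = 22.9.
Substitute into dN/dt = 0: 0.979(1 - 22.9/60.8) = 0.00454C*.
The bracket is 0.623, giving C* = 0.61/0.00454 = 134.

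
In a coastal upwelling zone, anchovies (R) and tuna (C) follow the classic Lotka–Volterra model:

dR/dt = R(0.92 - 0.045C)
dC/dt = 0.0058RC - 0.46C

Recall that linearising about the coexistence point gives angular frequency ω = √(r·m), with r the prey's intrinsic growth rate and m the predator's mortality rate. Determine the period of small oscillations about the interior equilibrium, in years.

T ≈ 9.66 years

Here r = 0.92 and m = 0.46, so r·m = 0.423.
ω = √0.423 = 0.651 per year, hence T = 2π/ω ≈ 9.66 years.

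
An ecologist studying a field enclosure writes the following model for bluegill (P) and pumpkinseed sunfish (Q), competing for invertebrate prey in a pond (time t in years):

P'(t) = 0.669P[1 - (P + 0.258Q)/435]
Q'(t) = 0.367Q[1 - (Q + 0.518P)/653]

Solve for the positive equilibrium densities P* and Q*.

P* ≈ 308, Q* ≈ 494

Setting both brackets to zero gives the nullclines P + 0.258Q = 435 and 0.518P + Q = 653.
Substituting Q = 653 - 0.518P into the first: P(1 - 0.258·0.518) = 435 - 0.258·653.
So P* = 267/0.866 = 308, and then Q* = 653 - 0.518·308 = 494.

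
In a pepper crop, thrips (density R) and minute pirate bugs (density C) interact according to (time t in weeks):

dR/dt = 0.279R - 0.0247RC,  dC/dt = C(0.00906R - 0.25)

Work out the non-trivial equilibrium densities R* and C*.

Set dC/dt = 0 with C > 0: 0.00906R - 0.25 = 0, so R* = 0.25/0.00906 = 27.6.
Set dR/dt = 0 with R > 0: 0.279 - 0.0247C = 0, so C* = 0.279/0.0247 = 11.3.

R* ≈ 27.6, C* ≈ 11.3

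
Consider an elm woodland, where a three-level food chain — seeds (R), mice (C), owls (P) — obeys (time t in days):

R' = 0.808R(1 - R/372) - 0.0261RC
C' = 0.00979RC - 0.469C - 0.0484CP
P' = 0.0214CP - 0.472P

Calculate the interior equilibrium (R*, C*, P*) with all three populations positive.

R* ≈ 107, C* ≈ 22.1, P* ≈ 11.9

From dP/dt = 0: 0.0214C* = 0.472, so C* = 22.1.
From dR/dt = 0: 0.808(1 - R*/372) = 0.0261·22.1, giving R* = 372·(1 - 0.712) = 107.
From dC/dt = 0: 0.00979·107 - 0.469 = 0.0484P*, so P* = 0.578/0.0484 = 11.9.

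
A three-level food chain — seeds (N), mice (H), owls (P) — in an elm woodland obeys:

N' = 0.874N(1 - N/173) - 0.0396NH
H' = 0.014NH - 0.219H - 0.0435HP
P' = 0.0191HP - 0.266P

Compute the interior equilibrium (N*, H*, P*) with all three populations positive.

From dP/dt = 0: 0.0191H* = 0.266, so H* = 13.9.
From dN/dt = 0: 0.874(1 - N*/173) = 0.0396·13.9, giving N* = 173·(1 - 0.631) = 63.8.
From dH/dt = 0: 0.014·63.8 - 0.219 = 0.0435P*, so P* = 0.675/0.0435 = 15.5.

N* ≈ 63.8, H* ≈ 13.9, P* ≈ 15.5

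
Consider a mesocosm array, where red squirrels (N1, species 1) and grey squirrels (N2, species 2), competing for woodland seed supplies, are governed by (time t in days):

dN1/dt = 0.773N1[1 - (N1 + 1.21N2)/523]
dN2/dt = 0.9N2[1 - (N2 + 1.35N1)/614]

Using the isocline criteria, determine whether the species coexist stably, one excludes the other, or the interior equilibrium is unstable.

Compare the nullcline intercepts: K1/α12 = 523/1.21 = 432 < K2 = 614; K2/α21 = 614/1.35 = 455 < K1 = 523.
Since both are reversed, neither can invade when rare; the interior point is a saddle.

unstable coexistence (outcome depends on initial conditions)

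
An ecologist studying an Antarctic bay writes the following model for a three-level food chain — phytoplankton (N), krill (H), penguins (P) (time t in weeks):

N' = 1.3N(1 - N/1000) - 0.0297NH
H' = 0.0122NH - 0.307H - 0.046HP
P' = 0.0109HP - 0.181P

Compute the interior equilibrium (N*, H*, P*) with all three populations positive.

N* ≈ 621, H* ≈ 16.6, P* ≈ 158

From dP/dt = 0: 0.0109H* = 0.181, so H* = 16.6.
From dN/dt = 0: 1.3(1 - N*/1000) = 0.0297·16.6, giving N* = 1000·(1 - 0.379) = 621.
From dH/dt = 0: 0.0122·621 - 0.307 = 0.046P*, so P* = 7.26/0.046 = 158.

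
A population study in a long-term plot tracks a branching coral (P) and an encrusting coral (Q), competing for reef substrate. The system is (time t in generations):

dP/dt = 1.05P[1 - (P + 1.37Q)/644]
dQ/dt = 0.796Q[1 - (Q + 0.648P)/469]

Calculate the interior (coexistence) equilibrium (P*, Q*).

Setting both brackets to zero gives the nullclines P + 1.37Q = 644 and 0.648P + Q = 469.
Substituting Q = 469 - 0.648P into the first: P(1 - 1.37·0.648) = 644 - 1.37·469.
So P* = 1.47/0.112 = 13.1, and then Q* = 469 - 0.648·13.1 = 461.

P* ≈ 13.1, Q* ≈ 461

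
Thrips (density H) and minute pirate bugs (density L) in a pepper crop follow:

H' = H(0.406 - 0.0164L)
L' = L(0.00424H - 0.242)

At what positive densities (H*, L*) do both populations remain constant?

Set dL/dt = 0 with L > 0: 0.00424H - 0.242 = 0, so H* = 0.242/0.00424 = 57.1.
Set dH/dt = 0 with H > 0: 0.406 - 0.0164L = 0, so L* = 0.406/0.0164 = 24.8.

H* ≈ 57.1, L* ≈ 24.8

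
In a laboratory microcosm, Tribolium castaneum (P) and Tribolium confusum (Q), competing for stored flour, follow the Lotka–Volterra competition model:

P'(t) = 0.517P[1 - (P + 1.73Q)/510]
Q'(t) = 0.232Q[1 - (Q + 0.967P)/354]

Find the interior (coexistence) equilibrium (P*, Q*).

Setting both brackets to zero gives the nullclines P + 1.73Q = 510 and 0.967P + Q = 354.
Substituting Q = 354 - 0.967P into the first: P(1 - 1.73·0.967) = 510 - 1.73·354.
So P* = -102/-0.673 = 152, and then Q* = 354 - 0.967·152 = 207.

P* ≈ 152, Q* ≈ 207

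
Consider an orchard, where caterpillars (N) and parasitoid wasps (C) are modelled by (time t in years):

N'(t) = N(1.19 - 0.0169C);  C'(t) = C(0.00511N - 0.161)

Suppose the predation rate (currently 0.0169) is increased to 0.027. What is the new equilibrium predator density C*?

At the interior fixed point, setting dN/dt = 0 with N > 0 fixes C* = (prey growth rate)/(NC coefficient) — independent of the other coefficients.
With the change, C* = 1.19/0.027 = 44.1; it falls from 70.4.

C* ≈ 44.1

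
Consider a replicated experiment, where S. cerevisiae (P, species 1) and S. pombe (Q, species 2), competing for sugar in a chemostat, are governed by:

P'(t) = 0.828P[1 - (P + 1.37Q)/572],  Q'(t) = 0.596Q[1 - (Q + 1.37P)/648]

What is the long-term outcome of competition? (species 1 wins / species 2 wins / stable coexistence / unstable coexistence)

Compare the nullcline intercepts: K1/α12 = 572/1.37 = 418 < K2 = 648; K2/α21 = 648/1.37 = 473 < K1 = 572.
Since both are reversed, neither can invade when rare; the interior point is a saddle.

unstable coexistence (outcome depends on initial conditions)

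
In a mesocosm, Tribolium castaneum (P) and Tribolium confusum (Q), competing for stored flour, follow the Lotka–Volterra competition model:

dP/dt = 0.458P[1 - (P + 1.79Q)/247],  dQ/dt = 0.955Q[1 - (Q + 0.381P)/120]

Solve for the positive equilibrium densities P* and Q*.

P* ≈ 101, Q* ≈ 81.4

Setting both brackets to zero gives the nullclines P + 1.79Q = 247 and 0.381P + Q = 120.
Substituting Q = 120 - 0.381P into the first: P(1 - 1.79·0.381) = 247 - 1.79·120.
So P* = 32.2/0.318 = 101, and then Q* = 120 - 0.381·101 = 81.4.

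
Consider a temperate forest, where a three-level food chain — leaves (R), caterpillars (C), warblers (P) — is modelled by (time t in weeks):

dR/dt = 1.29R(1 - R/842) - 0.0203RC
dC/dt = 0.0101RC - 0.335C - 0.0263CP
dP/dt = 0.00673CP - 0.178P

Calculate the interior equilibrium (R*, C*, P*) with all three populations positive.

From dP/dt = 0: 0.00673C* = 0.178, so C* = 26.4.
From dR/dt = 0: 1.29(1 - R*/842) = 0.0203·26.4, giving R* = 842·(1 - 0.416) = 492.
From dC/dt = 0: 0.0101·492 - 0.335 = 0.0263P*, so P* = 4.63/0.0263 = 176.

R* ≈ 492, C* ≈ 26.4, P* ≈ 176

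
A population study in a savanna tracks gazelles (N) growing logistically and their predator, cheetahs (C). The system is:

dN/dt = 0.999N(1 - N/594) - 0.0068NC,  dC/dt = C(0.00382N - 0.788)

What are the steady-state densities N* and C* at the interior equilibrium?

From dC/dt = 0 with C > 0: 0.00382N* = 0.788, so N* = 206.
Substitute into dN/dt = 0: 0.999(1 - 206/594) = 0.0068C*.
The bracket is 0.653, giving C* = 0.652/0.0068 = 95.9.

N* ≈ 206, C* ≈ 95.9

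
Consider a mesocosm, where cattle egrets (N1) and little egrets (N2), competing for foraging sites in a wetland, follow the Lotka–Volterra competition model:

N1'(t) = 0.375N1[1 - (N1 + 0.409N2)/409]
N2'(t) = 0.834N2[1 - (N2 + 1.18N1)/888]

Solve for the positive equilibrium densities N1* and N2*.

Setting both brackets to zero gives the nullclines N1 + 0.409N2 = 409 and 1.18N1 + N2 = 888.
Substituting N2 = 888 - 1.18N1 into the first: N1(1 - 0.409·1.18) = 409 - 0.409·888.
So N1* = 45.8/0.517 = 88.5, and then N2* = 888 - 1.18·88.5 = 784.

N1* ≈ 88.5, N2* ≈ 784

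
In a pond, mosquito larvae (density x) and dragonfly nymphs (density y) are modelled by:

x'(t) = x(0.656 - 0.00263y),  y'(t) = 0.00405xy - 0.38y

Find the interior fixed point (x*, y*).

x* ≈ 93.8, y* ≈ 249

Set dy/dt = 0 with y > 0: 0.00405x - 0.38 = 0, so x* = 0.38/0.00405 = 93.8.
Set dx/dt = 0 with x > 0: 0.656 - 0.00263y = 0, so y* = 0.656/0.00263 = 249.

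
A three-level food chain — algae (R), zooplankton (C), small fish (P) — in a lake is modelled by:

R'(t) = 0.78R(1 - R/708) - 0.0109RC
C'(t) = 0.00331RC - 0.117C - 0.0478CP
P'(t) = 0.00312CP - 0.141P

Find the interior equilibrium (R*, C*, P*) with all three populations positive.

R* ≈ 261, C* ≈ 45.2, P* ≈ 15.6

From dP/dt = 0: 0.00312C* = 0.141, so C* = 45.2.
From dR/dt = 0: 0.78(1 - R*/708) = 0.0109·45.2, giving R* = 708·(1 - 0.632) = 261.
From dC/dt = 0: 0.00331·261 - 0.117 = 0.0478P*, so P* = 0.746/0.0478 = 15.6.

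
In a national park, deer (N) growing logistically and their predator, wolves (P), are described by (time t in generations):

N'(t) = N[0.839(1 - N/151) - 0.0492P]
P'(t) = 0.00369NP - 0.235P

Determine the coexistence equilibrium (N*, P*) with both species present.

N* ≈ 63.7, P* ≈ 9.86

From dP/dt = 0 with P > 0: 0.00369N* = 0.235, so N* = 63.7.
Substitute into dN/dt = 0: 0.839(1 - 63.7/151) = 0.0492P*.
The bracket is 0.578, giving P* = 0.485/0.0492 = 9.86.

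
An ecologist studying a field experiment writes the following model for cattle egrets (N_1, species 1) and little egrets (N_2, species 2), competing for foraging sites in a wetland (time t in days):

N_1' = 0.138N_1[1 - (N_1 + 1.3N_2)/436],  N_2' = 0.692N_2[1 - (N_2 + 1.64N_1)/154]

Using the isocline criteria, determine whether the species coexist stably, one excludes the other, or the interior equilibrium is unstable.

species 1 excludes species 2

Compare the nullcline intercepts: K1/α12 = 436/1.3 = 335 > K2 = 154; K2/α21 = 154/1.64 = 93.9 < K1 = 436.
Since the inequalities point opposite ways, species 1 can invade but species 2 cannot.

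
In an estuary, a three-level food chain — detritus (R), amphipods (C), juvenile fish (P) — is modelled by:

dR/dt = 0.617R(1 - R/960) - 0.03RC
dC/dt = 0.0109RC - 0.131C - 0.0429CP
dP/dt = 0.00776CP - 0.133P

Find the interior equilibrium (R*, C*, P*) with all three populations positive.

From dP/dt = 0: 0.00776C* = 0.133, so C* = 17.1.
From dR/dt = 0: 0.617(1 - R*/960) = 0.03·17.1, giving R* = 960·(1 - 0.833) = 160.
From dC/dt = 0: 0.0109·160 - 0.131 = 0.0429P*, so P* = 1.61/0.0429 = 37.6.

R* ≈ 160, C* ≈ 17.1, P* ≈ 37.6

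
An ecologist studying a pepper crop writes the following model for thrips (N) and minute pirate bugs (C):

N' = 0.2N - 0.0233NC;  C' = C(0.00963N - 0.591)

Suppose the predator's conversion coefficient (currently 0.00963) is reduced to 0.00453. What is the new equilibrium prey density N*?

At the interior fixed point, setting dC/dt = 0 with C > 0 fixes N* = (predator death rate)/(NC coefficient) — independent of the other coefficients.
With the change, N* = 0.591/0.00453 = 130; it rises from 61.4.

N* ≈ 130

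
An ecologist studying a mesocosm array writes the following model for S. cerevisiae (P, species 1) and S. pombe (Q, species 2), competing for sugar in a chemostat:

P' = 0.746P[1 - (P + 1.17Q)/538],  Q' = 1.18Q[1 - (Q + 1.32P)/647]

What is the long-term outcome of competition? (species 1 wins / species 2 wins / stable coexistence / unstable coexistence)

unstable coexistence (outcome depends on initial conditions)

Compare the nullcline intercepts: K1/α12 = 538/1.17 = 460 < K2 = 647; K2/α21 = 647/1.32 = 490 < K1 = 538.
Since both are reversed, neither can invade when rare; the interior point is a saddle.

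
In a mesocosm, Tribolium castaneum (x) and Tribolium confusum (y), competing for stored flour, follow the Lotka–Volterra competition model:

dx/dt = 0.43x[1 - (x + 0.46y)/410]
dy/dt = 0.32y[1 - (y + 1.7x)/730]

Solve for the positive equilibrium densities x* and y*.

Setting both brackets to zero gives the nullclines x + 0.46y = 410 and 1.7x + y = 730.
Substituting y = 730 - 1.7x into the first: x(1 - 0.46·1.7) = 410 - 0.46·730.
So x* = 74.2/0.218 = 340, and then y* = 730 - 1.7·340 = 151.

x* ≈ 340, y* ≈ 151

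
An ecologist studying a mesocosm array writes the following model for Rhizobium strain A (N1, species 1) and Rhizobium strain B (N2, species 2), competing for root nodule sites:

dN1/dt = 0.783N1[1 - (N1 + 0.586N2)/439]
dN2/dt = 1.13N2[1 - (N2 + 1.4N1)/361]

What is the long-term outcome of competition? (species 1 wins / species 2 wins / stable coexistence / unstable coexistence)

species 1 excludes species 2

Compare the nullcline intercepts: K1/α12 = 439/0.586 = 749 > K2 = 361; K2/α21 = 361/1.4 = 258 < K1 = 439.
Since the inequalities point opposite ways, species 1 can invade but species 2 cannot.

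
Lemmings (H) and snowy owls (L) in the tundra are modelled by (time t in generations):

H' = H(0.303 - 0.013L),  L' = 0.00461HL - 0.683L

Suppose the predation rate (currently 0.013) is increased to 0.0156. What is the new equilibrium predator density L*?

L* ≈ 19.4

At the interior fixed point, setting dH/dt = 0 with H > 0 fixes L* = (prey growth rate)/(HL coefficient) — independent of the other coefficients.
With the change, L* = 0.303/0.0156 = 19.4; it falls from 23.3.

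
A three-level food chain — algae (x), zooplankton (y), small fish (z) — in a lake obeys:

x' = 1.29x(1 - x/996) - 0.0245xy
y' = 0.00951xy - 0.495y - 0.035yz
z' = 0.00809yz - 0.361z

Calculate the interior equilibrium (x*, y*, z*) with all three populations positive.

x* ≈ 152, y* ≈ 44.6, z* ≈ 27.1

From dz/dt = 0: 0.00809y* = 0.361, so y* = 44.6.
From dx/dt = 0: 1.29(1 - x*/996) = 0.0245·44.6, giving x* = 996·(1 - 0.847) = 152.
From dy/dt = 0: 0.00951·152 - 0.495 = 0.035z*, so z* = 0.95/0.035 = 27.1.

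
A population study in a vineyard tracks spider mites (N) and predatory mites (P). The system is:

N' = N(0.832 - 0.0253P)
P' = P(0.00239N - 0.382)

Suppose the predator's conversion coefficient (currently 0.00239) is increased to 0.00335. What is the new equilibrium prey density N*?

N* ≈ 114

At the interior fixed point, setting dP/dt = 0 with P > 0 fixes N* = (predator death rate)/(NP coefficient) — independent of the other coefficients.
With the change, N* = 0.382/0.00335 = 114; it falls from 160.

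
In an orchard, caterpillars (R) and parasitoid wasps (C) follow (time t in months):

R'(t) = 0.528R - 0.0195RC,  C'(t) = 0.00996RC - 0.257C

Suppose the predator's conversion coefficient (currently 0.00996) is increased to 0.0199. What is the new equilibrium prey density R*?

At the interior fixed point, setting dC/dt = 0 with C > 0 fixes R* = (predator death rate)/(RC coefficient) — independent of the other coefficients.
With the change, R* = 0.257/0.0199 = 12.9; it falls from 25.8.

R* ≈ 12.9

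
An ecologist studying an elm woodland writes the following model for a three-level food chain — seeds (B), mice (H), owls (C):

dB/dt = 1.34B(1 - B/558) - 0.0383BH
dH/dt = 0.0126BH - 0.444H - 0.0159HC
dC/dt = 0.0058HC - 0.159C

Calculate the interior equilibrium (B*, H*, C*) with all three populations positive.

From dC/dt = 0: 0.0058H* = 0.159, so H* = 27.4.
From dB/dt = 0: 1.34(1 - B*/558) = 0.0383·27.4, giving B* = 558·(1 - 0.784) = 121.
From dH/dt = 0: 0.0126·121 - 0.444 = 0.0159C*, so C* = 1.08/0.0159 = 67.8.

B* ≈ 121, H* ≈ 27.4, C* ≈ 67.8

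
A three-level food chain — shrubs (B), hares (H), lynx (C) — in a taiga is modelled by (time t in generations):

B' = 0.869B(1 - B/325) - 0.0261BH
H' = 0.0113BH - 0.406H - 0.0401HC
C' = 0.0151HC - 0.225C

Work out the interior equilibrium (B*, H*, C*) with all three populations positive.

From dC/dt = 0: 0.0151H* = 0.225, so H* = 14.9.
From dB/dt = 0: 0.869(1 - B*/325) = 0.0261·14.9, giving B* = 325·(1 - 0.448) = 180.
From dH/dt = 0: 0.0113·180 - 0.406 = 0.0401C*, so C* = 1.62/0.0401 = 40.5.

B* ≈ 180, H* ≈ 14.9, C* ≈ 40.5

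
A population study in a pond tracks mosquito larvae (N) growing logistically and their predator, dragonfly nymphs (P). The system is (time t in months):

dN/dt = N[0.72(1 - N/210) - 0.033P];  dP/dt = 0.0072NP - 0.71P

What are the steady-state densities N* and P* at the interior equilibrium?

From dP/dt = 0 with P > 0: 0.0072N* = 0.71, so N* = 98.6.
Substitute into dN/dt = 0: 0.72(1 - 98.6/210) = 0.033P*.
The bracket is 0.53, giving P* = 0.382/0.033 = 11.6.

N* ≈ 98.6, P* ≈ 11.6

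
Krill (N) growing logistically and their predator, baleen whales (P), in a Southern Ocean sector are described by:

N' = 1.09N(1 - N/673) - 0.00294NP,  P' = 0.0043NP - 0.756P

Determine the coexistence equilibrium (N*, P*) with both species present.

N* ≈ 176, P* ≈ 274

From dP/dt = 0 with P > 0: 0.0043N* = 0.756, so N* = 176.
Substitute into dN/dt = 0: 1.09(1 - 176/673) = 0.00294P*.
The bracket is 0.739, giving P* = 0.805/0.00294 = 274.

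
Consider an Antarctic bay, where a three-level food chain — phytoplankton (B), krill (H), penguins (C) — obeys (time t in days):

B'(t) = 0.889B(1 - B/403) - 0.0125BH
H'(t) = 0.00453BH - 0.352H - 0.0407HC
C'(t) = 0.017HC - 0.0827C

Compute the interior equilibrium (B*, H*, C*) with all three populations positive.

From dC/dt = 0: 0.017H* = 0.0827, so H* = 4.86.
From dB/dt = 0: 0.889(1 - B*/403) = 0.0125·4.86, giving B* = 403·(1 - 0.0684) = 375.
From dH/dt = 0: 0.00453·375 - 0.352 = 0.0407C*, so C* = 1.35/0.0407 = 33.1.

B* ≈ 375, H* ≈ 4.86, C* ≈ 33.1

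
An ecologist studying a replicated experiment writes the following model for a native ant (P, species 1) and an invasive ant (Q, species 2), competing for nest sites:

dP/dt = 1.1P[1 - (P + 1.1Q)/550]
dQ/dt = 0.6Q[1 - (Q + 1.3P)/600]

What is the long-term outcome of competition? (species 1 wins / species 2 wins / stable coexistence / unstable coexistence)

Compare the nullcline intercepts: K1/α12 = 550/1.1 = 500 < K2 = 600; K2/α21 = 600/1.3 = 462 < K1 = 550.
Since both are reversed, neither can invade when rare; the interior point is a saddle.

unstable coexistence (outcome depends on initial conditions)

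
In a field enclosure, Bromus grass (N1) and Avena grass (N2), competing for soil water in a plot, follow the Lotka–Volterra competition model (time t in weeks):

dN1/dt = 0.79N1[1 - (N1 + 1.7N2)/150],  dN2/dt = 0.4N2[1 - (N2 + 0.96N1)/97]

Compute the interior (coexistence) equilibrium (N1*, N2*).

Setting both brackets to zero gives the nullclines N1 + 1.7N2 = 150 and 0.96N1 + N2 = 97.
Substituting N2 = 97 - 0.96N1 into the first: N1(1 - 1.7·0.96) = 150 - 1.7·97.
So N1* = -14.9/-0.632 = 23.6, and then N2* = 97 - 0.96·23.6 = 74.4.

N1* ≈ 23.6, N2* ≈ 74.4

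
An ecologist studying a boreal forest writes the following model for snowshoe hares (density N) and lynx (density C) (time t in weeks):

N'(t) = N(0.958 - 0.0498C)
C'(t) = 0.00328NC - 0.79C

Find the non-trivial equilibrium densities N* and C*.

Set dC/dt = 0 with C > 0: 0.00328N - 0.79 = 0, so N* = 0.79/0.00328 = 241.
Set dN/dt = 0 with N > 0: 0.958 - 0.0498C = 0, so C* = 0.958/0.0498 = 19.2.

N* ≈ 241, C* ≈ 19.2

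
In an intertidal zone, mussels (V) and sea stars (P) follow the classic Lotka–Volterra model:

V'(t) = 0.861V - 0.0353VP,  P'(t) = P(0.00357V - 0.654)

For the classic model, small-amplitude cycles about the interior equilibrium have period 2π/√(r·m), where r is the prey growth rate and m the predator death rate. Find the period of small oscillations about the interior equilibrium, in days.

Here r = 0.861 and m = 0.654, so r·m = 0.563.
ω = √0.563 = 0.75 per day, hence T = 2π/ω ≈ 8.37 days.

T ≈ 8.37 days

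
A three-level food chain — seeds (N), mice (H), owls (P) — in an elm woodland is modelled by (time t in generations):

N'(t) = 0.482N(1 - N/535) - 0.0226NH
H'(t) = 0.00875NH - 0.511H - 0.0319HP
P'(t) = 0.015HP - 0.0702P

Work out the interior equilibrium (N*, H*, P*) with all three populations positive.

N* ≈ 418, H* ≈ 4.68, P* ≈ 98.5

From dP/dt = 0: 0.015H* = 0.0702, so H* = 4.68.
From dN/dt = 0: 0.482(1 - N*/535) = 0.0226·4.68, giving N* = 535·(1 - 0.219) = 418.
From dH/dt = 0: 0.00875·418 - 0.511 = 0.0319P*, so P* = 3.14/0.0319 = 98.5.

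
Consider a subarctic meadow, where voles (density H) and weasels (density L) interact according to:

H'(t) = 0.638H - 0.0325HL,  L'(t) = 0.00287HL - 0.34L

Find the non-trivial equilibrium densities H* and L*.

H* ≈ 118, L* ≈ 19.6

Set dL/dt = 0 with L > 0: 0.00287H - 0.34 = 0, so H* = 0.34/0.00287 = 118.
Set dH/dt = 0 with H > 0: 0.638 - 0.0325L = 0, so L* = 0.638/0.0325 = 19.6.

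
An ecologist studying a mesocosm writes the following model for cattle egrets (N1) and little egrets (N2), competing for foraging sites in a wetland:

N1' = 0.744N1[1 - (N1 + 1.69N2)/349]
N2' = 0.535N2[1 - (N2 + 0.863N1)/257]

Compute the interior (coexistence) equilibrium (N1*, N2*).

N1* ≈ 186, N2* ≈ 96.4

Setting both brackets to zero gives the nullclines N1 + 1.69N2 = 349 and 0.863N1 + N2 = 257.
Substituting N2 = 257 - 0.863N1 into the first: N1(1 - 1.69·0.863) = 349 - 1.69·257.
So N1* = -85.3/-0.458 = 186, and then N2* = 257 - 0.863·186 = 96.4.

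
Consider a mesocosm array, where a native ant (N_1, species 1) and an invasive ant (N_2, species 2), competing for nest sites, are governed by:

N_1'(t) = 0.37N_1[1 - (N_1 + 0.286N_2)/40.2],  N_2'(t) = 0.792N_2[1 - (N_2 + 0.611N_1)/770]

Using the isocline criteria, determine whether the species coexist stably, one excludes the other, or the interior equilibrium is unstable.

Compare the nullcline intercepts: K1/α12 = 40.2/0.286 = 141 < K2 = 770; K2/α21 = 770/0.611 = 1260 > K1 = 40.2.
Since the inequalities point opposite ways, species 2 can invade but species 1 cannot.

species 2 excludes species 1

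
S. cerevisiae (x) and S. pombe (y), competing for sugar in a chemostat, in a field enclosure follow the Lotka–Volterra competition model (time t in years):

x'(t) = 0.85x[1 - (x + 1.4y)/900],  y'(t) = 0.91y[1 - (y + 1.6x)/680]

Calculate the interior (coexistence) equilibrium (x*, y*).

Setting both brackets to zero gives the nullclines x + 1.4y = 900 and 1.6x + y = 680.
Substituting y = 680 - 1.6x into the first: x(1 - 1.4·1.6) = 900 - 1.4·680.
So x* = -52/-1.24 = 41.9, and then y* = 680 - 1.6·41.9 = 613.

x* ≈ 41.9, y* ≈ 613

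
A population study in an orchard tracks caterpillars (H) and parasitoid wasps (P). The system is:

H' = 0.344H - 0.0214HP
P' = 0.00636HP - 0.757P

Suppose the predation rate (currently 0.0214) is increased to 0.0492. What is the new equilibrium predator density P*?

At the interior fixed point, setting dH/dt = 0 with H > 0 fixes P* = (prey growth rate)/(HP coefficient) — independent of the other coefficients.
With the change, P* = 0.344/0.0492 = 6.99; it falls from 16.1.

P* ≈ 6.99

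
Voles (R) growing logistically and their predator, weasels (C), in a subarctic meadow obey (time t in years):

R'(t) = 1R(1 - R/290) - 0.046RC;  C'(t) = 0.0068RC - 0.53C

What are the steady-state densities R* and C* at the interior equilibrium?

From dC/dt = 0 with C > 0: 0.0068R* = 0.53, so R* = 77.9.
Substitute into dR/dt = 0: 1(1 - 77.9/290) = 0.046C*.
The bracket is 0.731, giving C* = 0.731/0.046 = 15.9.

R* ≈ 77.9, C* ≈ 15.9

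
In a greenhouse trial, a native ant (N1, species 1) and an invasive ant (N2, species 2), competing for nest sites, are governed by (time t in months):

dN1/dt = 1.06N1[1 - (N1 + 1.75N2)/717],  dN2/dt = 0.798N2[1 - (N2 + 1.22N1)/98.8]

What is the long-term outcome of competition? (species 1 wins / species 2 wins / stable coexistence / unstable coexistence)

Compare the nullcline intercepts: K1/α12 = 717/1.75 = 410 > K2 = 98.8; K2/α21 = 98.8/1.22 = 81 < K1 = 717.
Since the inequalities point opposite ways, species 1 can invade but species 2 cannot.

species 1 excludes species 2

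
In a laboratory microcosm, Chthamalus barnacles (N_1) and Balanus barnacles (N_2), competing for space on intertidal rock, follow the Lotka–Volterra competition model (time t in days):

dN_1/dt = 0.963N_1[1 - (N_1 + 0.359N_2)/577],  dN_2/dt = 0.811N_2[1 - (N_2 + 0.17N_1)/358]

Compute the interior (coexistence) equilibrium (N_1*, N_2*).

N_1* ≈ 478, N_2* ≈ 277

Setting both brackets to zero gives the nullclines N_1 + 0.359N_2 = 577 and 0.17N_1 + N_2 = 358.
Substituting N_2 = 358 - 0.17N_1 into the first: N_1(1 - 0.359·0.17) = 577 - 0.359·358.
So N_1* = 448/0.939 = 478, and then N_2* = 358 - 0.17·478 = 277.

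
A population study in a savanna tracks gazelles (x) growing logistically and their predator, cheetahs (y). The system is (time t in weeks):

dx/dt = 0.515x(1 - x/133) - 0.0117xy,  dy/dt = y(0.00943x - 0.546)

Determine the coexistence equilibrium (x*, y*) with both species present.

x* ≈ 57.9, y* ≈ 24.9

From dy/dt = 0 with y > 0: 0.00943x* = 0.546, so x* = 57.9.
Substitute into dx/dt = 0: 0.515(1 - 57.9/133) = 0.0117y*.
The bracket is 0.565, giving y* = 0.291/0.0117 = 24.9.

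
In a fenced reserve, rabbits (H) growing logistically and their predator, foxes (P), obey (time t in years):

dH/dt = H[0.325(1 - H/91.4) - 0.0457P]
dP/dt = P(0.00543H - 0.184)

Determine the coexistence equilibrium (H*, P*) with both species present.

From dP/dt = 0 with P > 0: 0.00543H* = 0.184, so H* = 33.9.
Substitute into dH/dt = 0: 0.325(1 - 33.9/91.4) = 0.0457P*.
The bracket is 0.629, giving P* = 0.205/0.0457 = 4.48.

H* ≈ 33.9, P* ≈ 4.48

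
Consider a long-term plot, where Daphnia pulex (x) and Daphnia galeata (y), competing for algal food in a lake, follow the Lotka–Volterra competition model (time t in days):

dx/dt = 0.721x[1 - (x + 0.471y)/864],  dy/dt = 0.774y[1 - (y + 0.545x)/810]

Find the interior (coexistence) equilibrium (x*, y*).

x* ≈ 649, y* ≈ 456

Setting both brackets to zero gives the nullclines x + 0.471y = 864 and 0.545x + y = 810.
Substituting y = 810 - 0.545x into the first: x(1 - 0.471·0.545) = 864 - 0.471·810.
So x* = 482/0.743 = 649, and then y* = 810 - 0.545·649 = 456.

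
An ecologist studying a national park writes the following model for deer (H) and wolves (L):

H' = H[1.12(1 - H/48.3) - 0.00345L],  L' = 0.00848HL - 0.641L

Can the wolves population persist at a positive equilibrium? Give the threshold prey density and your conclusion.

The predator equation gives dL/dt > 0 only when H > 0.641/0.00848 = 75.6.
Without the predator, H → K = 48.3. Since 48.3 < 75.6, the predator cannot invade.

Threshold H = 75.6; K < 75.6, so no, the predator goes extinct.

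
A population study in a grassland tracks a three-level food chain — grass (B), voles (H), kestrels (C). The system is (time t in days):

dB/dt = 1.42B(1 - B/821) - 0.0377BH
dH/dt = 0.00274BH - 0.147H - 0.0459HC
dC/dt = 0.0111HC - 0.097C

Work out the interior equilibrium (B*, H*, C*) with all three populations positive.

B* ≈ 631, H* ≈ 8.74, C* ≈ 34.4

From dC/dt = 0: 0.0111H* = 0.097, so H* = 8.74.
From dB/dt = 0: 1.42(1 - B*/821) = 0.0377·8.74, giving B* = 821·(1 - 0.232) = 631.
From dH/dt = 0: 0.00274·631 - 0.147 = 0.0459C*, so C* = 1.58/0.0459 = 34.4.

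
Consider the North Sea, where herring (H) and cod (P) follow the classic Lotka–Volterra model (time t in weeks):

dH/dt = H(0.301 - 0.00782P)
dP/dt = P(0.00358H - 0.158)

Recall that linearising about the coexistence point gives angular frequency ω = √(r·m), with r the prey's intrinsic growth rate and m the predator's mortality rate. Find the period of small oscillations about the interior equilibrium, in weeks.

Here r = 0.301 and m = 0.158, so r·m = 0.0476.
ω = √0.0476 = 0.218 per week, hence T = 2π/ω ≈ 28.8 weeks.

T ≈ 28.8 weeks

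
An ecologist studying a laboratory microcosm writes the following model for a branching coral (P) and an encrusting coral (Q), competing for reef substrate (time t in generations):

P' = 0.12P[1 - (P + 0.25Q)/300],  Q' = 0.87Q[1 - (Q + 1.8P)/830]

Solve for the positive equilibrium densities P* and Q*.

Setting both brackets to zero gives the nullclines P + 0.25Q = 300 and 1.8P + Q = 830.
Substituting Q = 830 - 1.8P into the first: P(1 - 0.25·1.8) = 300 - 0.25·830.
So P* = 92.5/0.55 = 168, and then Q* = 830 - 1.8·168 = 527.

P* ≈ 168, Q* ≈ 527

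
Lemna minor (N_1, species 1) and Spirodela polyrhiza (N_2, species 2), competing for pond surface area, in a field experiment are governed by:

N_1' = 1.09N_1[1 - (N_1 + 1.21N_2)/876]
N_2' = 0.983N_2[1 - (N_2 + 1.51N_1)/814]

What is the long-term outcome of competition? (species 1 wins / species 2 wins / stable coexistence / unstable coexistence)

unstable coexistence (outcome depends on initial conditions)

Compare the nullcline intercepts: K1/α12 = 876/1.21 = 724 < K2 = 814; K2/α21 = 814/1.51 = 539 < K1 = 876.
Since both are reversed, neither can invade when rare; the interior point is a saddle.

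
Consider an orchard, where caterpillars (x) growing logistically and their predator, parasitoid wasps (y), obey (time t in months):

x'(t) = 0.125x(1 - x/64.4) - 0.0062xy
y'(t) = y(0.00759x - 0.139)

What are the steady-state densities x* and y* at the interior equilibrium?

x* ≈ 18.3, y* ≈ 14.4

From dy/dt = 0 with y > 0: 0.00759x* = 0.139, so x* = 18.3.
Substitute into dx/dt = 0: 0.125(1 - 18.3/64.4) = 0.0062y*.
The bracket is 0.716, giving y* = 0.0895/0.0062 = 14.4.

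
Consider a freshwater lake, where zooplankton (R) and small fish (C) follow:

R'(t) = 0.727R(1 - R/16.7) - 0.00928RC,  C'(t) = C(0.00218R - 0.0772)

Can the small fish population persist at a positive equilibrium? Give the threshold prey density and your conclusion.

Threshold R = 35.4; K < 35.4, so no, the predator goes extinct.

The predator equation gives dC/dt > 0 only when R > 0.0772/0.00218 = 35.4.
Without the predator, R → K = 16.7. Since 16.7 < 35.4, the predator cannot invade.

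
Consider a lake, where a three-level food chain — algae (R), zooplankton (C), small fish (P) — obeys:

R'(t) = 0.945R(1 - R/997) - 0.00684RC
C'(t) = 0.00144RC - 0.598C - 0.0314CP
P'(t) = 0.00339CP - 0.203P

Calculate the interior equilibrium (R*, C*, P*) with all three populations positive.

From dP/dt = 0: 0.00339C* = 0.203, so C* = 59.9.
From dR/dt = 0: 0.945(1 - R*/997) = 0.00684·59.9, giving R* = 997·(1 - 0.433) = 565.
From dC/dt = 0: 0.00144·565 - 0.598 = 0.0314P*, so P* = 0.215/0.0314 = 6.86.

R* ≈ 565, C* ≈ 59.9, P* ≈ 6.86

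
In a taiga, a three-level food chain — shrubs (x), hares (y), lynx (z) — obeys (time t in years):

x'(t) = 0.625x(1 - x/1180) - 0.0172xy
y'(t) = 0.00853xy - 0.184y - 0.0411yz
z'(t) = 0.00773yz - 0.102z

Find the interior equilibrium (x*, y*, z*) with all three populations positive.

From dz/dt = 0: 0.00773y* = 0.102, so y* = 13.2.
From dx/dt = 0: 0.625(1 - x*/1180) = 0.0172·13.2, giving x* = 1180·(1 - 0.363) = 751.
From dy/dt = 0: 0.00853·751 - 0.184 = 0.0411z*, so z* = 6.23/0.0411 = 151.

x* ≈ 751, y* ≈ 13.2, z* ≈ 151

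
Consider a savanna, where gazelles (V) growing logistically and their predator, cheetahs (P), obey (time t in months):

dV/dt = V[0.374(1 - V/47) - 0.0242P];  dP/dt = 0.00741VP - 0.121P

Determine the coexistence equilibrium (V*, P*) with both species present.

From dP/dt = 0 with P > 0: 0.00741V* = 0.121, so V* = 16.3.
Substitute into dV/dt = 0: 0.374(1 - 16.3/47) = 0.0242P*.
The bracket is 0.653, giving P* = 0.244/0.0242 = 10.1.

V* ≈ 16.3, P* ≈ 10.1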